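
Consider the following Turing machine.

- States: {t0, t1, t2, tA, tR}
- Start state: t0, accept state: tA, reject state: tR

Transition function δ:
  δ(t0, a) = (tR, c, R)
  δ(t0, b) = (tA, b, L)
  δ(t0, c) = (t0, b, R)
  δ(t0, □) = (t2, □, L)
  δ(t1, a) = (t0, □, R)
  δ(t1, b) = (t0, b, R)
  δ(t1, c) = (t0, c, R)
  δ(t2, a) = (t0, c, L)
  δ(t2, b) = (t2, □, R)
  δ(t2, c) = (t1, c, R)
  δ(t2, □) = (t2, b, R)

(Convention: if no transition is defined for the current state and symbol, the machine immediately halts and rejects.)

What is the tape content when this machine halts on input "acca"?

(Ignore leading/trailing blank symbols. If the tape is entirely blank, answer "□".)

Execution trace:
Initial: [t0]acca
Step 1: δ(t0, a) = (tR, c, R) → c[tR]cca

The machine reaches the reject state tR and halts.

Final tape (ignoring leading/trailing blanks): ccca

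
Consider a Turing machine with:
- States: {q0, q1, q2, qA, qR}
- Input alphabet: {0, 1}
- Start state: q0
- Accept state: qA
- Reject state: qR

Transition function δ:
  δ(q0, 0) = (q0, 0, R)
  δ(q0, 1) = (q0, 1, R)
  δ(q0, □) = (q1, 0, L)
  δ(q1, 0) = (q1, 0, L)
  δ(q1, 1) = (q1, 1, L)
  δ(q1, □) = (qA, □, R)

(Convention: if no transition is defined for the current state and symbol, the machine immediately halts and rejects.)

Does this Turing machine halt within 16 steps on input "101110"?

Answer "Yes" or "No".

Execution trace:
Initial: [q0]101110
Step 1: δ(q0, 1) = (q0, 1, R) → 1[q0]01110
Step 2: δ(q0, 0) = (q0, 0, R) → 10[q0]1110
Step 3: δ(q0, 1) = (q0, 1, R) → 101[q0]110
Step 4: δ(q0, 1) = (q0, 1, R) → 1011[q0]10
Step 5: δ(q0, 1) = (q0, 1, R) → 10111[q0]0
Step 6: δ(q0, 0) = (q0, 0, R) → 101110[q0]□
Step 7: δ(q0, □) = (q1, 0, L) → 10111[q1]00
Step 8: δ(q1, 0) = (q1, 0, L) → 1011[q1]100
Step 9: δ(q1, 1) = (q1, 1, L) → 101[q1]1100
Step 10: δ(q1, 1) = (q1, 1, L) → 10[q1]11100
Step 11: δ(q1, 1) = (q1, 1, L) → 1[q1]011100
Step 12: δ(q1, 0) = (q1, 0, L) → [q1]1011100
Step 13: δ(q1, 1) = (q1, 1, L) → [q1]□1011100
Step 14: δ(q1, □) = (qA, □, R) → □[qA]1011100

The machine reaches the accept state qA and halts.
The machine halted after 14 steps (within the 16-step bound).

Answer: Yes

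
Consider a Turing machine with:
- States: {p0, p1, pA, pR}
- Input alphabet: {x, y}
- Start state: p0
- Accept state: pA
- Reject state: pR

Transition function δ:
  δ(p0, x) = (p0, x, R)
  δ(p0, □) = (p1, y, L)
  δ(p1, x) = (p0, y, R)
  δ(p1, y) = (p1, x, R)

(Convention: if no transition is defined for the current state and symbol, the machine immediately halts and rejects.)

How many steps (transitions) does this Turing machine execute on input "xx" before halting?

Execution trace:
Initial: [p0]xx
Step 1: δ(p0, x) = (p0, x, R) → x[p0]x
Step 2: δ(p0, x) = (p0, x, R) → xx[p0]□
Step 3: δ(p0, □) = (p1, y, L) → x[p1]xy
Step 4: δ(p1, x) = (p0, y, R) → xy[p0]y

No transition is defined for δ(p0, y). By convention the machine halts and rejects.

The machine executed 4 steps before halting.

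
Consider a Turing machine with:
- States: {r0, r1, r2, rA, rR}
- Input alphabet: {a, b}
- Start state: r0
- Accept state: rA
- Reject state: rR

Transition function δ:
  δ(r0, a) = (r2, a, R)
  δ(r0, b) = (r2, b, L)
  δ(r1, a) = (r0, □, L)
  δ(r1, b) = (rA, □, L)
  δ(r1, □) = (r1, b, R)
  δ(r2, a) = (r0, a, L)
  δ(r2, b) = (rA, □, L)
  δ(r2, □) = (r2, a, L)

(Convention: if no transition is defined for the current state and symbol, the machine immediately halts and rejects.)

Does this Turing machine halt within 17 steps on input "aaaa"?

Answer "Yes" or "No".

Execution trace:
Initial: [r0]aaaa
Step 1: δ(r0, a) = (r2, a, R) → a[r2]aaa
Step 2: δ(r2, a) = (r0, a, L) → [r0]aaaa
Step 3: δ(r0, a) = (r2, a, R) → a[r2]aaa
Step 4: δ(r2, a) = (r0, a, L) → [r0]aaaa
Step 5: δ(r0, a) = (r2, a, R) → a[r2]aaa
Step 6: δ(r2, a) = (r0, a, L) → [r0]aaaa
Step 7: δ(r0, a) = (r2, a, R) → a[r2]aaa
Step 8: δ(r2, a) = (r0, a, L) → [r0]aaaa
Step 9: δ(r0, a) = (r2, a, R) → a[r2]aaa
Step 10: δ(r2, a) = (r0, a, L) → [r0]aaaa
Step 11: δ(r0, a) = (r2, a, R) → a[r2]aaa
Step 12: δ(r2, a) = (r0, a, L) → [r0]aaaa
Step 13: δ(r0, a) = (r2, a, R) → a[r2]aaa
Step 14: δ(r2, a) = (r0, a, L) → [r0]aaaa
Step 15: δ(r0, a) = (r2, a, R) → a[r2]aaa
Step 16: δ(r2, a) = (r0, a, L) → [r0]aaaa
Step 17: δ(r0, a) = (r2, a, R) → a[r2]aaa

The machine has not reached a halting state after 17 steps.
The machine did not halt within the 17-step bound.

Answer: No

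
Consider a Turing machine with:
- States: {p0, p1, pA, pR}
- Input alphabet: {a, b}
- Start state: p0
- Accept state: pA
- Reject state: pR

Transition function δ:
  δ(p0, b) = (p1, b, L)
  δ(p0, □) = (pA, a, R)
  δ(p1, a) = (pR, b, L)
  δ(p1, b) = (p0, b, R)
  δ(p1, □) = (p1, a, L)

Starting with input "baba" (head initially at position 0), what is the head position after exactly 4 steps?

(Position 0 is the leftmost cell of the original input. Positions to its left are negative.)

Execution trace (head position shown):
Step 0: [p0]baba  (head at position 0)
Step 1: move left → [p1]□baba  (head at position -1)
Step 2: move left → [p1]□ababa  (head at position -2)
Step 3: move left → [p1]□aababa  (head at position -3)
Step 4: move left → [p1]□aaababa  (head at position -4)

After 4 steps, the head is at position -4.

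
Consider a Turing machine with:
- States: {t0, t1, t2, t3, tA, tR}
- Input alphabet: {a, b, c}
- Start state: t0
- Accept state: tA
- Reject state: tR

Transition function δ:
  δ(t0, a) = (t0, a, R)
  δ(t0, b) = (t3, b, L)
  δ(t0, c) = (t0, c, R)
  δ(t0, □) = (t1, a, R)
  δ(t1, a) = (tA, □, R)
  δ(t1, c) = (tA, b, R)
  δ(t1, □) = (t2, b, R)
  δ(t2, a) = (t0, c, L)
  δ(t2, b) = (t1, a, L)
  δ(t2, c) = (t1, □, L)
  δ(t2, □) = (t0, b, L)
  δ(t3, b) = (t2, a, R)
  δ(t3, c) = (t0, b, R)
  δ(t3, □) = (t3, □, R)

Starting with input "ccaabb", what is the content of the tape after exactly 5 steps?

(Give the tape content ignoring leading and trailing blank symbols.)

Execution trace:
Initial: [t0]ccaabb
Step 1: δ(t0, c) = (t0, c, R) → c[t0]caabb
Step 2: δ(t0, c) = (t0, c, R) → cc[t0]aabb
Step 3: δ(t0, a) = (t0, a, R) → cca[t0]abb
Step 4: δ(t0, a) = (t0, a, R) → ccaa[t0]bb
Step 5: δ(t0, b) = (t3, b, L) → cca[t3]abb

No transition is defined for δ(t3, a). By convention the machine halts and rejects.

After 5 steps, the tape (ignoring leading/trailing blanks) is: ccaabb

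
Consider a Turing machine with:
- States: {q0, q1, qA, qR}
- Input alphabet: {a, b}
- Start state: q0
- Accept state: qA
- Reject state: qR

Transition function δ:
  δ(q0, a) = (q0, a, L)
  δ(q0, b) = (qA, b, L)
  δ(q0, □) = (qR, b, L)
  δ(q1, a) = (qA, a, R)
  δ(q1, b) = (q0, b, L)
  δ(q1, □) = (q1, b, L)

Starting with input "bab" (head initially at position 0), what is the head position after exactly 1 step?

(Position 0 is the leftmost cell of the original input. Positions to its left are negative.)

Execution trace (head position shown):
Step 0: [q0]bab  (head at position 0)
Step 1: move left → [qA]□bab  (head at position -1)

After 1 step, the head is at position -1.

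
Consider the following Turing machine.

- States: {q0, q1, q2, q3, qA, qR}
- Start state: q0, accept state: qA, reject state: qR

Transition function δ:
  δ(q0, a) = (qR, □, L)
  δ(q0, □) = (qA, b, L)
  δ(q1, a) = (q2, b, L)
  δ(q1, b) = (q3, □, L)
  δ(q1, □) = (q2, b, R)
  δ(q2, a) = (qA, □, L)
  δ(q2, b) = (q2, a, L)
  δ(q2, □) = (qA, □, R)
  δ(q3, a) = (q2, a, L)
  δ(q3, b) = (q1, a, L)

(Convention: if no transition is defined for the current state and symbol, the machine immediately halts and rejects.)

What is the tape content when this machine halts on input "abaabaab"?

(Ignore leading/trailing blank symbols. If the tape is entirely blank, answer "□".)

Execution trace:
Initial: [q0]abaabaab
Step 1: δ(q0, a) = (qR, □, L) → [qR]□□baabaab

The machine reaches the reject state qR and halts.

Final tape (ignoring leading/trailing blanks): baabaab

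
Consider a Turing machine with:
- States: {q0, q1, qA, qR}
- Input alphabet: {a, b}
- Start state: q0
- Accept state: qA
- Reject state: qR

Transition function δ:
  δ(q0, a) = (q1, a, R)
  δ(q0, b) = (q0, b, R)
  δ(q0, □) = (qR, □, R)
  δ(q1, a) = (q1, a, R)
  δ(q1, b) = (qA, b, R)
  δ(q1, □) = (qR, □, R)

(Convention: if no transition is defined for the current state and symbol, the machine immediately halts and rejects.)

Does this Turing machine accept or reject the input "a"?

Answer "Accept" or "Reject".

Execution trace:
Initial: [q0]a
Step 1: δ(q0, a) = (q1, a, R) → a[q1]□
Step 2: δ(q1, □) = (qR, □, R) → a□[qR]□

The machine reaches the reject state qR and halts.

Answer: Reject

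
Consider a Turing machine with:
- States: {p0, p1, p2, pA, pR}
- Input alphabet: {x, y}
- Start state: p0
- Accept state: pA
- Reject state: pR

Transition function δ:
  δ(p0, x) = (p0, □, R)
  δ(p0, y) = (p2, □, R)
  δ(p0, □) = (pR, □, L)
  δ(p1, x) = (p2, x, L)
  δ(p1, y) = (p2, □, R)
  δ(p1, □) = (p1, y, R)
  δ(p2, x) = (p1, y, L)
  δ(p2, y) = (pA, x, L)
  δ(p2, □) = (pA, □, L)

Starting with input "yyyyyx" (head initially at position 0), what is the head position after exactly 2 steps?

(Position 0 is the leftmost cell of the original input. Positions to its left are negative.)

Execution trace (head position shown):
Step 0: [p0]yyyyyx  (head at position 0)
Step 1: move right → □[p2]yyyyx  (head at position 1)
Step 2: move left → [pA]□xyyyx  (head at position 0)

After 2 steps, the head is at position 0.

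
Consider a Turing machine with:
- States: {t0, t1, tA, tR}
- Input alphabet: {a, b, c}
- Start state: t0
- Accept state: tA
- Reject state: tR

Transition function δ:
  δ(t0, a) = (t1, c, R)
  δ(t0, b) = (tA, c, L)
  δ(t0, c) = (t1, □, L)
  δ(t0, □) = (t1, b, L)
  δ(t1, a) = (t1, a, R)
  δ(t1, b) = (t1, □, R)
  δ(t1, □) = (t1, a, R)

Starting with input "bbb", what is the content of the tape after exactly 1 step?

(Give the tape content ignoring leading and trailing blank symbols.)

Execution trace:
Initial: [t0]bbb
Step 1: δ(t0, b) = (tA, c, L) → [tA]□cbb

The machine reaches the accept state tA and halts.

After 1 step, the tape (ignoring leading/trailing blanks) is: cbb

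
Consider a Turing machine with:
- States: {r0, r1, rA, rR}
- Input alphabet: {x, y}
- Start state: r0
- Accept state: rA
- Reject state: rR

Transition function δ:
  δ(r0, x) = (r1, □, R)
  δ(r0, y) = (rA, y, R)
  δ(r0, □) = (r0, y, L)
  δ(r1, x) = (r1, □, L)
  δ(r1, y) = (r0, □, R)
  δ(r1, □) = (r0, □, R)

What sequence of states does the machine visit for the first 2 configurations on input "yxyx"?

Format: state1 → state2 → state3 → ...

Execution trace:
Initial: [r0]yxyx
Step 1: δ(r0, y) = (rA, y, R) → y[rA]xyx

The machine reaches the accept state rA and halts.

State sequence: r0 → rA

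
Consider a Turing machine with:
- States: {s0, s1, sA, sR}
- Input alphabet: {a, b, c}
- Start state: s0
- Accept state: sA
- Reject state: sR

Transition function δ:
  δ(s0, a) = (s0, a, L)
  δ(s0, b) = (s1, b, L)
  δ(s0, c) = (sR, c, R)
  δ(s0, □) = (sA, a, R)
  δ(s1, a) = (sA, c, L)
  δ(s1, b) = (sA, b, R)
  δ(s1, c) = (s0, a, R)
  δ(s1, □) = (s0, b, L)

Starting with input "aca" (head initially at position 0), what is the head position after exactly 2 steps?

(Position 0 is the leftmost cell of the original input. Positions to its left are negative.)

Execution trace (head position shown):
Step 0: [s0]aca  (head at position 0)
Step 1: move left → [s0]□aca  (head at position -1)
Step 2: move right → a[sA]aca  (head at position 0)

After 2 steps, the head is at position 0.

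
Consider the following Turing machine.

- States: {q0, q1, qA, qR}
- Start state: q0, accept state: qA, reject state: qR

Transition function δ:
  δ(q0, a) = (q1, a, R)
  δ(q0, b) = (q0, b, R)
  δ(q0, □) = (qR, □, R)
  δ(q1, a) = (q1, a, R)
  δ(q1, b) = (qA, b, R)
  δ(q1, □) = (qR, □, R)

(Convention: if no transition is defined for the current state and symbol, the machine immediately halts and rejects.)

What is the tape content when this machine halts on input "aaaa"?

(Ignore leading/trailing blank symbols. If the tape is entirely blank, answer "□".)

Execution trace:
Initial: [q0]aaaa
Step 1: δ(q0, a) = (q1, a, R) → a[q1]aaa
Step 2: δ(q1, a) = (q1, a, R) → aa[q1]aa
Step 3: δ(q1, a) = (q1, a, R) → aaa[q1]a
Step 4: δ(q1, a) = (q1, a, R) → aaaa[q1]□
Step 5: δ(q1, □) = (qR, □, R) → aaaa□[qR]□

The machine reaches the reject state qR and halts.

Final tape (ignoring leading/trailing blanks): aaaa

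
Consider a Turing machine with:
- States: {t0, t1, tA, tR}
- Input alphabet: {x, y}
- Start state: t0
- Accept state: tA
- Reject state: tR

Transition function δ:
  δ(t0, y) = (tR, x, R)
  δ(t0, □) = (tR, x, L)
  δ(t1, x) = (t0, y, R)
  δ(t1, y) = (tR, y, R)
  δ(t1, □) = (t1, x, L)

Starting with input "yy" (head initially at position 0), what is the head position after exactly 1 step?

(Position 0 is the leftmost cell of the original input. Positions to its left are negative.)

Execution trace (head position shown):
Step 0: [t0]yy  (head at position 0)
Step 1: move right → x[tR]y  (head at position 1)

After 1 step, the head is at position 1.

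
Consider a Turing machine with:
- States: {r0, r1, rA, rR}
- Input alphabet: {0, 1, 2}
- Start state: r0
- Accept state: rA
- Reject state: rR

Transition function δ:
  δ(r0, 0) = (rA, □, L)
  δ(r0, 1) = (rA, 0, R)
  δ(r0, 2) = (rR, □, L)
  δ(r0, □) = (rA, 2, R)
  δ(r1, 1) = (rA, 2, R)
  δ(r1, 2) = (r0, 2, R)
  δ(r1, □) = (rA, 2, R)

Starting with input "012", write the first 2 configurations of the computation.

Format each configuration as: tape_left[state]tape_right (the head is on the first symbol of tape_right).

Transitions applied:
Step 1: δ(r0, 0) = (rA, □, L)

The first 2 configurations are:
[r0]012 ⊢ [rA]□□12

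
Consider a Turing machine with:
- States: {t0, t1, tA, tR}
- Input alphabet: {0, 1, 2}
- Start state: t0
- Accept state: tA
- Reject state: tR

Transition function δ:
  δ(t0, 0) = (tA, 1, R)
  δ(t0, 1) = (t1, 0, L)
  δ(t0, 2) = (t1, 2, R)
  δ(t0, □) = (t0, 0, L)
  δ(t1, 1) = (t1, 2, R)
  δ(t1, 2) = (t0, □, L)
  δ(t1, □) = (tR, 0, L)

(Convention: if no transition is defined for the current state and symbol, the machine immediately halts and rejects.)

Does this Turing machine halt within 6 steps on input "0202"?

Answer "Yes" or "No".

Execution trace:
Initial: [t0]0202
Step 1: δ(t0, 0) = (tA, 1, R) → 1[tA]202

The machine reaches the accept state tA and halts.
The machine halted after 1 step (within the 6-step bound).

Answer: Yes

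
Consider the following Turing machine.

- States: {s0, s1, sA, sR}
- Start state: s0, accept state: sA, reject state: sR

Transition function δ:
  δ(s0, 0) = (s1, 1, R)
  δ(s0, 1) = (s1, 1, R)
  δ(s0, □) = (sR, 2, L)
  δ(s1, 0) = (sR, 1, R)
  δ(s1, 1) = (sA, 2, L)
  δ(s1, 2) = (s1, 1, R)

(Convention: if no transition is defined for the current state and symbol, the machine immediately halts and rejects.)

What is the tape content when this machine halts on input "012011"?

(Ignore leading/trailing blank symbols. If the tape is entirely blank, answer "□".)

Execution trace:
Initial: [s0]012011
Step 1: δ(s0, 0) = (s1, 1, R) → 1[s1]12011
Step 2: δ(s1, 1) = (sA, 2, L) → [sA]122011

The machine reaches the accept state sA and halts.

Final tape (ignoring leading/trailing blanks): 122011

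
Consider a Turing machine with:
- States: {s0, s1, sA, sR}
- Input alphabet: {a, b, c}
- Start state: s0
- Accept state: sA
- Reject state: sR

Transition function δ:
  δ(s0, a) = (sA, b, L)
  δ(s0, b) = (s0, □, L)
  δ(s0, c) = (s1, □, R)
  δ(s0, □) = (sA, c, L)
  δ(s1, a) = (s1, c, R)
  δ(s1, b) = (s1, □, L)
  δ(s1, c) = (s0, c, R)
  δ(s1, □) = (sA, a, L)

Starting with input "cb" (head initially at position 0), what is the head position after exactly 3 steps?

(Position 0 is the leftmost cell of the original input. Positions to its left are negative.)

Execution trace (head position shown):
Step 0: [s0]cb  (head at position 0)
Step 1: move right → □[s1]b  (head at position 1)
Step 2: move left → [s1]□□  (head at position 0)
Step 3: move left → [sA]□a□  (head at position -1)

After 3 steps, the head is at position -1.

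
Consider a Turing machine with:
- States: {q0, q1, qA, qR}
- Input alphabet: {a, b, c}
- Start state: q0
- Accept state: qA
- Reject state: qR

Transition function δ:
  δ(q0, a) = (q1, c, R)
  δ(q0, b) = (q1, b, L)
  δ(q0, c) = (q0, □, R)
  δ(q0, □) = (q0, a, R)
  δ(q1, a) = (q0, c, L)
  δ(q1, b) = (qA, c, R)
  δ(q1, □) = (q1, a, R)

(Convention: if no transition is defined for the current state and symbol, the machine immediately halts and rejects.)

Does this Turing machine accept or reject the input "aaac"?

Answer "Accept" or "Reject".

Execution trace:
Initial: [q0]aaac
Step 1: δ(q0, a) = (q1, c, R) → c[q1]aac
Step 2: δ(q1, a) = (q0, c, L) → [q0]ccac
Step 3: δ(q0, c) = (q0, □, R) → □[q0]cac
Step 4: δ(q0, c) = (q0, □, R) → □□[q0]ac
Step 5: δ(q0, a) = (q1, c, R) → □□c[q1]c

No transition is defined for δ(q1, c). By convention the machine halts and rejects.

Answer: Reject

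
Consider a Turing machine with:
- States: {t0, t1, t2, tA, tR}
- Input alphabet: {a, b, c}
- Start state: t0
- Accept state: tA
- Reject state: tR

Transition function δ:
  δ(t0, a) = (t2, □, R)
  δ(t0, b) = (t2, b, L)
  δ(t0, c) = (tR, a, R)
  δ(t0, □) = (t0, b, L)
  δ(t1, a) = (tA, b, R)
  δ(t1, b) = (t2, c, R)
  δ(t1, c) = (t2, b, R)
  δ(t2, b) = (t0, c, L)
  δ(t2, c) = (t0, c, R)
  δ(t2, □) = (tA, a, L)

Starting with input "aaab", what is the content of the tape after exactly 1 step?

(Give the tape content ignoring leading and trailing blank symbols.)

Execution trace:
Initial: [t0]aaab
Step 1: δ(t0, a) = (t2, □, R) → □[t2]aab

No transition is defined for δ(t2, a). By convention the machine halts and rejects.

After 1 step, the tape (ignoring leading/trailing blanks) is: aab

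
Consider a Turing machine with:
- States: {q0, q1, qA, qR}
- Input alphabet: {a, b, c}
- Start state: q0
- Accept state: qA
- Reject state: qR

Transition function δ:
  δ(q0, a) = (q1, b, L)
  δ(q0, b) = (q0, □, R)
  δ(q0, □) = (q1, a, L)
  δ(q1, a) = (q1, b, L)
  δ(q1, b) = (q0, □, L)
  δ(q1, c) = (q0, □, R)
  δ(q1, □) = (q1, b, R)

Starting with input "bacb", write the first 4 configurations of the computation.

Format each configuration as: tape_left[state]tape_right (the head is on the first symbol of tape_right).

Transitions applied:
Step 1: δ(q0, b) = (q0, □, R)
Step 2: δ(q0, a) = (q1, b, L)
Step 3: δ(q1, □) = (q1, b, R)

The first 4 configurations are:
[q0]bacb ⊢ □[q0]acb ⊢ [q1]□bcb ⊢ b[q1]bcb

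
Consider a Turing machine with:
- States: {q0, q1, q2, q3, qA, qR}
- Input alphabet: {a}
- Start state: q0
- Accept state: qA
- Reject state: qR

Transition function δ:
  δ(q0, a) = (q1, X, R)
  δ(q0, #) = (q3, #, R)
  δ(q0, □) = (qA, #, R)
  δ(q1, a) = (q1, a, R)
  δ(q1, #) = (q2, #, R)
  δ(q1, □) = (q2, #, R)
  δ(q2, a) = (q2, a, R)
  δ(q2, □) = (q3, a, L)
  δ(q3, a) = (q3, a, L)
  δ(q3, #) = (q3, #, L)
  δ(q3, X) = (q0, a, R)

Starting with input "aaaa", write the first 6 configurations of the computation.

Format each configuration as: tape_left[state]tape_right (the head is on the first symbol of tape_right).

Transitions applied:
Step 1: δ(q0, a) = (q1, X, R)
Step 2: δ(q1, a) = (q1, a, R)
Step 3: δ(q1, a) = (q1, a, R)
Step 4: δ(q1, a) = (q1, a, R)
Step 5: δ(q1, □) = (q2, #, R)

The first 6 configurations are:
[q0]aaaa ⊢ X[q1]aaa ⊢ Xa[q1]aa ⊢ Xaa[q1]a ⊢ Xaaa[q1]□ ⊢ Xaaa#[q2]□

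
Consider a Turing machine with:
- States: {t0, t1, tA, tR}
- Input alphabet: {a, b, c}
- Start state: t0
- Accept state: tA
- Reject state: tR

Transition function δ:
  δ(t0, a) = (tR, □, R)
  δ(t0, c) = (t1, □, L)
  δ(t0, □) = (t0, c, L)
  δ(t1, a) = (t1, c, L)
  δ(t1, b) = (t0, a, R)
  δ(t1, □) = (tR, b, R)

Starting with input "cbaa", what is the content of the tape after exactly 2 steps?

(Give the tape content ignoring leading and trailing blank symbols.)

Execution trace:
Initial: [t0]cbaa
Step 1: δ(t0, c) = (t1, □, L) → [t1]□□baa
Step 2: δ(t1, □) = (tR, b, R) → b[tR]□baa

The machine reaches the reject state tR and halts.

After 2 steps, the tape (ignoring leading/trailing blanks) is: b□baa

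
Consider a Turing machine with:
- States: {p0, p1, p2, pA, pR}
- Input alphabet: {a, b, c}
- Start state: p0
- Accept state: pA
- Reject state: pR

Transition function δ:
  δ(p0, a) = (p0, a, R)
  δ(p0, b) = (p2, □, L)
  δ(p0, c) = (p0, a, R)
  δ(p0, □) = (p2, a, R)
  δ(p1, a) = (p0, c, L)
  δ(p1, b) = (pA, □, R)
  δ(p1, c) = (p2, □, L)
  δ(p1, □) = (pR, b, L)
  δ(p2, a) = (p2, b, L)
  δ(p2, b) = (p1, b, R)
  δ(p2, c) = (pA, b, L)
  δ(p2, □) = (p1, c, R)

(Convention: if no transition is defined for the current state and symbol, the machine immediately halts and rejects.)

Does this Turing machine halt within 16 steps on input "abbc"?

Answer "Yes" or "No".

Execution trace:
Initial: [p0]abbc
Step 1: δ(p0, a) = (p0, a, R) → a[p0]bbc
Step 2: δ(p0, b) = (p2, □, L) → [p2]a□bc
Step 3: δ(p2, a) = (p2, b, L) → [p2]□b□bc
Step 4: δ(p2, □) = (p1, c, R) → c[p1]b□bc
Step 5: δ(p1, b) = (pA, □, R) → c□[pA]□bc

The machine reaches the accept state pA and halts.
The machine halted after 5 steps (within the 16-step bound).

Answer: Yes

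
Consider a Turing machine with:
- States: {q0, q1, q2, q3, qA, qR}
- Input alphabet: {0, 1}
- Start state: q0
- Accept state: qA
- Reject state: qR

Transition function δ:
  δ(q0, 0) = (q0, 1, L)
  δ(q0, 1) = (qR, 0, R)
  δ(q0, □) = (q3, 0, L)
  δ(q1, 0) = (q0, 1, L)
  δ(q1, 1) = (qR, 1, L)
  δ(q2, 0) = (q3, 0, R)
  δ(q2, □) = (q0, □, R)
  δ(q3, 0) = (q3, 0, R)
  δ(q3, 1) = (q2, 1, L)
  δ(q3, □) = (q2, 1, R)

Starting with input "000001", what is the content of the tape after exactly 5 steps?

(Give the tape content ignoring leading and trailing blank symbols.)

Execution trace:
Initial: [q0]000001
Step 1: δ(q0, 0) = (q0, 1, L) → [q0]□100001
Step 2: δ(q0, □) = (q3, 0, L) → [q3]□0100001
Step 3: δ(q3, □) = (q2, 1, R) → 1[q2]0100001
Step 4: δ(q2, 0) = (q3, 0, R) → 10[q3]100001
Step 5: δ(q3, 1) = (q2, 1, L) → 1[q2]0100001

After 5 steps, the tape (ignoring leading/trailing blanks) is: 10100001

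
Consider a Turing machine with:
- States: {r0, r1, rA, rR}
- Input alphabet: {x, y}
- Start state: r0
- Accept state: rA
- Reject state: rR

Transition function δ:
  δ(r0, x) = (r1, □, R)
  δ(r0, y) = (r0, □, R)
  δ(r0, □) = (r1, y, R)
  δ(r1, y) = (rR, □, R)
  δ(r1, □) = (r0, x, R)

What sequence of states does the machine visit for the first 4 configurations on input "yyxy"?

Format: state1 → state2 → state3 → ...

Execution trace:
Initial: [r0]yyxy
Step 1: δ(r0, y) = (r0, □, R) → □[r0]yxy
Step 2: δ(r0, y) = (r0, □, R) → □□[r0]xy
Step 3: δ(r0, x) = (r1, □, R) → □□□[r1]y

State sequence: r0 → r0 → r0 → r1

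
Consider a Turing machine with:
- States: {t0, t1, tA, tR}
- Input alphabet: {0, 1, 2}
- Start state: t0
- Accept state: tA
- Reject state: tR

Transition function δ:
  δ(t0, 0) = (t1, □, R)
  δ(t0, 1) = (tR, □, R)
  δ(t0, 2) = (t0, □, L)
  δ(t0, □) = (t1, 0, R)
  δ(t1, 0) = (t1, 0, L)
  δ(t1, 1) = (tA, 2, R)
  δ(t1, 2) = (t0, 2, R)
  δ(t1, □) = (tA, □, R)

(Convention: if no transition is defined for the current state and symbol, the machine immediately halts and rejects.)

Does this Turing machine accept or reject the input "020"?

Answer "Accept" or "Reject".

Execution trace:
Initial: [t0]020
Step 1: δ(t0, 0) = (t1, □, R) → □[t1]20
Step 2: δ(t1, 2) = (t0, 2, R) → □2[t0]0
Step 3: δ(t0, 0) = (t1, □, R) → □2□[t1]□
Step 4: δ(t1, □) = (tA, □, R) → □2□□[tA]□

The machine reaches the accept state tA and halts.

Answer: Accept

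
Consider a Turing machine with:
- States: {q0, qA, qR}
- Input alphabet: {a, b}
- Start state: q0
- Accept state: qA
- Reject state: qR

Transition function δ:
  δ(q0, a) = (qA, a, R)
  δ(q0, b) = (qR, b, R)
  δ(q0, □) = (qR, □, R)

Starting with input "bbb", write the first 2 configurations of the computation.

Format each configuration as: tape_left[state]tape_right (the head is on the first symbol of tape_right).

Transitions applied:
Step 1: δ(q0, b) = (qR, b, R)

The first 2 configurations are:
[q0]bbb ⊢ b[qR]bb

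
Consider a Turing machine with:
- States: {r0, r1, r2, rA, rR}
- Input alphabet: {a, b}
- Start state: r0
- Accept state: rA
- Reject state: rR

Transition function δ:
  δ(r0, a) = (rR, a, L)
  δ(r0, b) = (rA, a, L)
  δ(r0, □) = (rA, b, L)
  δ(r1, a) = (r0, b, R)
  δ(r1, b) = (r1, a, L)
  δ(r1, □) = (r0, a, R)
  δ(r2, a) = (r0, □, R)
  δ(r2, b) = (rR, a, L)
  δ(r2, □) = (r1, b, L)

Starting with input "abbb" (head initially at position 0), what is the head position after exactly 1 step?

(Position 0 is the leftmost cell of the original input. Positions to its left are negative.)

Execution trace (head position shown):
Step 0: [r0]abbb  (head at position 0)
Step 1: move left → [rR]□abbb  (head at position -1)

After 1 step, the head is at position -1.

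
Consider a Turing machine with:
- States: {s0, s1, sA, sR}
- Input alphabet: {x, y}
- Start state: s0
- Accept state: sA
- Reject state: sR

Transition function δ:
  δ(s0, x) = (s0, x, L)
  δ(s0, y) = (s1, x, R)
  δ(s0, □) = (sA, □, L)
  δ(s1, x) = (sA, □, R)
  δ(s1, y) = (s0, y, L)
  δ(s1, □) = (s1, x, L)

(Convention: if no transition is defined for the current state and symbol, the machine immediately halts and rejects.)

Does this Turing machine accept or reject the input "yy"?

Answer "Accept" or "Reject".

Execution trace:
Initial: [s0]yy
Step 1: δ(s0, y) = (s1, x, R) → x[s1]y
Step 2: δ(s1, y) = (s0, y, L) → [s0]xy
Step 3: δ(s0, x) = (s0, x, L) → [s0]□xy
Step 4: δ(s0, □) = (sA, □, L) → [sA]□□xy

The machine reaches the accept state sA and halts.

Answer: Accept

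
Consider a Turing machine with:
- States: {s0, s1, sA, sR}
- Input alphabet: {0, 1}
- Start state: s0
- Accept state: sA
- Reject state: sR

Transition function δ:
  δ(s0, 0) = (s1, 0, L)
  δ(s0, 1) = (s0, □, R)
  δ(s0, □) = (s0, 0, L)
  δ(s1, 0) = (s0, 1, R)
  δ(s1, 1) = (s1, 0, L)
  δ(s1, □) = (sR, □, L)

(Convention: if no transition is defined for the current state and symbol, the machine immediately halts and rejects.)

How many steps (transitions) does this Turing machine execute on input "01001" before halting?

Execution trace:
Initial: [s0]01001
Step 1: δ(s0, 0) = (s1, 0, L) → [s1]□01001
Step 2: δ(s1, □) = (sR, □, L) → [sR]□□01001

The machine reaches the reject state sR and halts.

The machine executed 2 steps before halting.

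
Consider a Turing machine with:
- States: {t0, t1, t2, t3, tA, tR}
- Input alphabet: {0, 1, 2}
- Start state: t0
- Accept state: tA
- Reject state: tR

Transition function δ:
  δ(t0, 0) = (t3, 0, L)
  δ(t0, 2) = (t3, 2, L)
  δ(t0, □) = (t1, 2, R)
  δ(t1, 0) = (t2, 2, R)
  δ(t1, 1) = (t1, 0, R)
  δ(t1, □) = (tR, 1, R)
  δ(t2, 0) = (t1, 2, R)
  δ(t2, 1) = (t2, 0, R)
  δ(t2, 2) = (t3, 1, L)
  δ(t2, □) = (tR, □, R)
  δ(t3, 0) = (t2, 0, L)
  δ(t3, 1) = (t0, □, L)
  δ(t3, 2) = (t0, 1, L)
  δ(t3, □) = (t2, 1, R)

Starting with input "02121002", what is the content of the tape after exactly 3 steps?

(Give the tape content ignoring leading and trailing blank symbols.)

Execution trace:
Initial: [t0]02121002
Step 1: δ(t0, 0) = (t3, 0, L) → [t3]□02121002
Step 2: δ(t3, □) = (t2, 1, R) → 1[t2]02121002
Step 3: δ(t2, 0) = (t1, 2, R) → 12[t1]2121002

No transition is defined for δ(t1, 2). By convention the machine halts and rejects.

After 3 steps, the tape (ignoring leading/trailing blanks) is: 122121002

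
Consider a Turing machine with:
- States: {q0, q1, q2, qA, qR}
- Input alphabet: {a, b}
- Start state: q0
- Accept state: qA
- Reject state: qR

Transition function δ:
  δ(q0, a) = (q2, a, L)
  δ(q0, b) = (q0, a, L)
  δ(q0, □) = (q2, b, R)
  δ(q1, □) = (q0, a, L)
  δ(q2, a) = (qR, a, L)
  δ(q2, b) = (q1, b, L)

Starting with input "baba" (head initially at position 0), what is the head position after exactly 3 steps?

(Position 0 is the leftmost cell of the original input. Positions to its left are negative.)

Execution trace (head position shown):
Step 0: [q0]baba  (head at position 0)
Step 1: move left → [q0]□aaba  (head at position -1)
Step 2: move right → b[q2]aaba  (head at position 0)
Step 3: move left → [qR]baaba  (head at position -1)

After 3 steps, the head is at position -1.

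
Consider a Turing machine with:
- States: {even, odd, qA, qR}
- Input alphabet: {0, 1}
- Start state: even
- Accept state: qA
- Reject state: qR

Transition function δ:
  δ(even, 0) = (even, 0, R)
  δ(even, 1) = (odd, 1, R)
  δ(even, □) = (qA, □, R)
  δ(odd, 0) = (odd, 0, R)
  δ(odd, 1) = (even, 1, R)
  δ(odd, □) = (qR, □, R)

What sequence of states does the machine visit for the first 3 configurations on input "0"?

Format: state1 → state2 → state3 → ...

Execution trace:
Initial: [even]0
Step 1: δ(even, 0) = (even, 0, R) → 0[even]□
Step 2: δ(even, □) = (qA, □, R) → 0□[qA]□

The machine reaches the accept state qA and halts.

State sequence: even → even → qA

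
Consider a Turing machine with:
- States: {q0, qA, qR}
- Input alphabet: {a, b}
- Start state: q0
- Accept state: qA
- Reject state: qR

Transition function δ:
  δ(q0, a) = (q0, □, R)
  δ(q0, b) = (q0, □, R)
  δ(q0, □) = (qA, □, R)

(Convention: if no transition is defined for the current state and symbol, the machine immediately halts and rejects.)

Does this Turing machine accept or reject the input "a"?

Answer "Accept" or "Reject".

Execution trace:
Initial: [q0]a
Step 1: δ(q0, a) = (q0, □, R) → □[q0]□
Step 2: δ(q0, □) = (qA, □, R) → □□[qA]□

The machine reaches the accept state qA and halts.

Answer: Accept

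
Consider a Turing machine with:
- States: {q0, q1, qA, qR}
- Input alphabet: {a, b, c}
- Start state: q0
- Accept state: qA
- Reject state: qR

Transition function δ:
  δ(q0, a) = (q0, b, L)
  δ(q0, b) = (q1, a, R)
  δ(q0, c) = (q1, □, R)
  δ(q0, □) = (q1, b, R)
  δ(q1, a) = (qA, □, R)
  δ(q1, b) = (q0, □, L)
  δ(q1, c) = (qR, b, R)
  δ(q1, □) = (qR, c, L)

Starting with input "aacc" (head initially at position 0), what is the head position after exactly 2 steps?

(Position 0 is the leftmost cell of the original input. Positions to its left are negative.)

Execution trace (head position shown):
Step 0: [q0]aacc  (head at position 0)
Step 1: move left → [q0]□bacc  (head at position -1)
Step 2: move right → b[q1]bacc  (head at position 0)

After 2 steps, the head is at position 0.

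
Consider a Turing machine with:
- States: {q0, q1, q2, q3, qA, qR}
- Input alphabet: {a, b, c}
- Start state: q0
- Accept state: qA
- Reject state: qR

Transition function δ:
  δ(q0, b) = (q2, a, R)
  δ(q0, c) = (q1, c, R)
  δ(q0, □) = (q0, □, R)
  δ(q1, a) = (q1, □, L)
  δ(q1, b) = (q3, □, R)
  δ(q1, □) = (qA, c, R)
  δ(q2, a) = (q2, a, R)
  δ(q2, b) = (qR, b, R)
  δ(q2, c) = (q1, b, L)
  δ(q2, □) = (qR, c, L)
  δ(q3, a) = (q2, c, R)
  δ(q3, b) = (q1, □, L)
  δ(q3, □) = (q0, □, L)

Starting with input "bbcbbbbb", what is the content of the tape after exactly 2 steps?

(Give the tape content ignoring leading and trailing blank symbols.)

Execution trace:
Initial: [q0]bbcbbbbb
Step 1: δ(q0, b) = (q2, a, R) → a[q2]bcbbbbb
Step 2: δ(q2, b) = (qR, b, R) → ab[qR]cbbbbb

The machine reaches the reject state qR and halts.

After 2 steps, the tape (ignoring leading/trailing blanks) is: abcbbbbb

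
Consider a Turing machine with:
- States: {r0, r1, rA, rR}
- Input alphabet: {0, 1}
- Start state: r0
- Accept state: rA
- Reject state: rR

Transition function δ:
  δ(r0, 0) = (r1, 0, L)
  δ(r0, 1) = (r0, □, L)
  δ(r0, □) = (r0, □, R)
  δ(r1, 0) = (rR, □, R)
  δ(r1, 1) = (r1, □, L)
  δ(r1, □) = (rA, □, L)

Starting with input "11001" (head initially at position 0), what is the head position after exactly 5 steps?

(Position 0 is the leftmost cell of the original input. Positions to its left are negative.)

Execution trace (head position shown):
Step 0: [r0]11001  (head at position 0)
Step 1: move left → [r0]□□1001  (head at position -1)
Step 2: move right → □[r0]□1001  (head at position 0)
Step 3: move right → □□[r0]1001  (head at position 1)
Step 4: move left → □[r0]□□001  (head at position 0)
Step 5: move right → □□[r0]□001  (head at position 1)

After 5 steps, the head is at position 1.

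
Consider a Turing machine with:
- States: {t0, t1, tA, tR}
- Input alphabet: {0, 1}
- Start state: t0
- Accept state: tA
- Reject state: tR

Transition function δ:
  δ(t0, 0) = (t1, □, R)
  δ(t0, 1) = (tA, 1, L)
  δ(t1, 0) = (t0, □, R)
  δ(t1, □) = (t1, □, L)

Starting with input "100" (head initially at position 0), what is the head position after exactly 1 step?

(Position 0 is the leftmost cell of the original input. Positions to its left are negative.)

Execution trace (head position shown):
Step 0: [t0]100  (head at position 0)
Step 1: move left → [tA]□100  (head at position -1)

After 1 step, the head is at position -1.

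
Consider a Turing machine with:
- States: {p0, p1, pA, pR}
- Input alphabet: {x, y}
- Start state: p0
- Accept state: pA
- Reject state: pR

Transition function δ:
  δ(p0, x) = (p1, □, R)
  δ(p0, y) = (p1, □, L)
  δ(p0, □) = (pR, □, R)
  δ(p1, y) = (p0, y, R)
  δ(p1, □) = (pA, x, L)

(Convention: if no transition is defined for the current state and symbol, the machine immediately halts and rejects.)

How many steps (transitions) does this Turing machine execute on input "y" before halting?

Execution trace:
Initial: [p0]y
Step 1: δ(p0, y) = (p1, □, L) → [p1]□□
Step 2: δ(p1, □) = (pA, x, L) → [pA]□x□

The machine reaches the accept state pA and halts.

The machine executed 2 steps before halting.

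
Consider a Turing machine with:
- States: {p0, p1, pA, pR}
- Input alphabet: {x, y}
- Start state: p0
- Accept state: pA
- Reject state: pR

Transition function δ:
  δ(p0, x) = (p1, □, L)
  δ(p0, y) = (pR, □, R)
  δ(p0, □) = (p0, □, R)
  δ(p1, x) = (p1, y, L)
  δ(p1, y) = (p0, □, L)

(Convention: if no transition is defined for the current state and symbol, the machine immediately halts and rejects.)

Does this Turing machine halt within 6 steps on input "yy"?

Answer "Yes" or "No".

Execution trace:
Initial: [p0]yy
Step 1: δ(p0, y) = (pR, □, R) → □[pR]y

The machine reaches the reject state pR and halts.
The machine halted after 1 step (within the 6-step bound).

Answer: Yes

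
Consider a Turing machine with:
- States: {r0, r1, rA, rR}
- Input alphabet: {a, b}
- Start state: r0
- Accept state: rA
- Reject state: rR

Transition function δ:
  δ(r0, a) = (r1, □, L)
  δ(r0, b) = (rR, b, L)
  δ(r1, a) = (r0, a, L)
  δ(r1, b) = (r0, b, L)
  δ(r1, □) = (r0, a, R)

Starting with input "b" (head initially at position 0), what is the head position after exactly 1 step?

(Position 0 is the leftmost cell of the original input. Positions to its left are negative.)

Execution trace (head position shown):
Step 0: [r0]b  (head at position 0)
Step 1: move left → [rR]□b  (head at position -1)

After 1 step, the head is at position -1.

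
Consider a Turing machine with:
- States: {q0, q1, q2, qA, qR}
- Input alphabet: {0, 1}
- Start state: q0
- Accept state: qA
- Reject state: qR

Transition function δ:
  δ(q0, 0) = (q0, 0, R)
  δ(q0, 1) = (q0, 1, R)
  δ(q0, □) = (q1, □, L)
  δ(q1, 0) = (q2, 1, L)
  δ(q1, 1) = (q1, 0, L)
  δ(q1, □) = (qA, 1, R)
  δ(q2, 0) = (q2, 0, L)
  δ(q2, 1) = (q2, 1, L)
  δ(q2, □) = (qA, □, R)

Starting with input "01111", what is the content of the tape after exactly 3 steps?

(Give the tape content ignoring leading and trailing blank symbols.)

Execution trace:
Initial: [q0]01111
Step 1: δ(q0, 0) = (q0, 0, R) → 0[q0]1111
Step 2: δ(q0, 1) = (q0, 1, R) → 01[q0]111
Step 3: δ(q0, 1) = (q0, 1, R) → 011[q0]11

After 3 steps, the tape (ignoring leading/trailing blanks) is: 01111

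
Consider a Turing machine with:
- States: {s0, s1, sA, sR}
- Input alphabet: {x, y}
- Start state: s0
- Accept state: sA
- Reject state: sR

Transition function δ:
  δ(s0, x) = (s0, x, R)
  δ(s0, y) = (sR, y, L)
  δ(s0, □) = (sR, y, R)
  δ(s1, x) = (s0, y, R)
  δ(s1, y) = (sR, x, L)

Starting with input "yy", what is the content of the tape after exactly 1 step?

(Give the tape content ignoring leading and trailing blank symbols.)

Execution trace:
Initial: [s0]yy
Step 1: δ(s0, y) = (sR, y, L) → [sR]□yy

The machine reaches the reject state sR and halts.

After 1 step, the tape (ignoring leading/trailing blanks) is: yy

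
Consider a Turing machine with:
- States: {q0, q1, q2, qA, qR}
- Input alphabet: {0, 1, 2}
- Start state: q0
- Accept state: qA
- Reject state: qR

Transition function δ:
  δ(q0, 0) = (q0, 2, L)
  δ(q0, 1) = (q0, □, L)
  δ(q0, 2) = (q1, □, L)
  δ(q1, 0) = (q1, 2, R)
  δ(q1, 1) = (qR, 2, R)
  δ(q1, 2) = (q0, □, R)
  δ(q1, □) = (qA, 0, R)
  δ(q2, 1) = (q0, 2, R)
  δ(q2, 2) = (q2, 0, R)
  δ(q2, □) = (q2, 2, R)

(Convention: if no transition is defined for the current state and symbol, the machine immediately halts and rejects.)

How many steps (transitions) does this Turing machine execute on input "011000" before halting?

Execution trace:
Initial: [q0]011000
Step 1: δ(q0, 0) = (q0, 2, L) → [q0]□211000

No transition is defined for δ(q0, □). By convention the machine halts and rejects.

The machine executed 1 step before halting.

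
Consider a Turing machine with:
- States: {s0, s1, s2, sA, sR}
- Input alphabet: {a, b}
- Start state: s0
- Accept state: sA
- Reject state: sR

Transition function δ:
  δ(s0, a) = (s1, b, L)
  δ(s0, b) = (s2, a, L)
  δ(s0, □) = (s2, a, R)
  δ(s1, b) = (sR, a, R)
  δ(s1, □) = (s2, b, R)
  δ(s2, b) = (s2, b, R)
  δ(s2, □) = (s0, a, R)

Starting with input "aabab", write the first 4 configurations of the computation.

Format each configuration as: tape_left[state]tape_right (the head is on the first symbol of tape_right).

Transitions applied:
Step 1: δ(s0, a) = (s1, b, L)
Step 2: δ(s1, □) = (s2, b, R)
Step 3: δ(s2, b) = (s2, b, R)

The first 4 configurations are:
[s0]aabab ⊢ [s1]□babab ⊢ b[s2]babab ⊢ bb[s2]abab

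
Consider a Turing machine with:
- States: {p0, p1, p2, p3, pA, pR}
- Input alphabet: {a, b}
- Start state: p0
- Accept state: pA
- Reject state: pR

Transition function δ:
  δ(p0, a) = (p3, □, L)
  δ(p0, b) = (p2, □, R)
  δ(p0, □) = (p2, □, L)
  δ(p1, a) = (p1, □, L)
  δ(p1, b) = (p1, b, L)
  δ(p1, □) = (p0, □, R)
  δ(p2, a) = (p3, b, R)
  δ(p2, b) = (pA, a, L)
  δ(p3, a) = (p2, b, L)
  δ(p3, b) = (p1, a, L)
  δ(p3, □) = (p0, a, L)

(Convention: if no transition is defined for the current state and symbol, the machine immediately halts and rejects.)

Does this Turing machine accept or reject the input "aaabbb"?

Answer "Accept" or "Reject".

Execution trace:
Initial: [p0]aaabbb
Step 1: δ(p0, a) = (p3, □, L) → [p3]□□aabbb
Step 2: δ(p3, □) = (p0, a, L) → [p0]□a□aabbb
Step 3: δ(p0, □) = (p2, □, L) → [p2]□□a□aabbb

No transition is defined for δ(p2, □). By convention the machine halts and rejects.

Answer: Reject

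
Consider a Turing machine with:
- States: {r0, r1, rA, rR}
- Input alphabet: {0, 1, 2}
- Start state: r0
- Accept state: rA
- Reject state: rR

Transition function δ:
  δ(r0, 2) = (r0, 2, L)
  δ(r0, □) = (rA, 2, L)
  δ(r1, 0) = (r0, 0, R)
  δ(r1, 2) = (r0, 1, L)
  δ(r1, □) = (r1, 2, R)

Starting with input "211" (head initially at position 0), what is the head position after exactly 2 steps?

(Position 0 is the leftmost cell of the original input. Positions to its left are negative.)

Execution trace (head position shown):
Step 0: [r0]211  (head at position 0)
Step 1: move left → [r0]□211  (head at position -1)
Step 2: move left → [rA]□2211  (head at position -2)

After 2 steps, the head is at position -2.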